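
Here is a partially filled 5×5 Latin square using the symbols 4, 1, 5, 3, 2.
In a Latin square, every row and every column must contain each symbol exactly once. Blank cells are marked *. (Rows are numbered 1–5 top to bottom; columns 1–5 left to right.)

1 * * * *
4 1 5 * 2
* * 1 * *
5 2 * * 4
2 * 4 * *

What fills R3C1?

Row 3 already has {1} and column 1 already has {4, 1, 5, 2}, so row 3, column 1 must be 3.

3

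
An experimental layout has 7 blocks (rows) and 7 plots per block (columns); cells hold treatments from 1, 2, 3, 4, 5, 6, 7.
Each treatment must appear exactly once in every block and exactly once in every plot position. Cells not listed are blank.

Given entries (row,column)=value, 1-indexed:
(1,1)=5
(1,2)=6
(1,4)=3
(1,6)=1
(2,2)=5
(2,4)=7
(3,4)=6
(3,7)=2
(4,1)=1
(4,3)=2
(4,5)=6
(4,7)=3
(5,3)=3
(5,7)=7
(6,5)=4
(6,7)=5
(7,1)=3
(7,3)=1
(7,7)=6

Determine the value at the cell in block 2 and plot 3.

Block 1, plot 7: block 1 has {1, 3, 5, 6} and plot 7 has {2, 3, 5, 6, 7}, leaving only 4.
Block 1, plot 3: block 1 has {1, 3, 4, 5, 6} and plot 3 has {1, 2, 3}, leaving only 7.
Block 1, plot 5: block 1 has {1, 3, 4, 5, 6, 7} and plot 5 has {4, 6}, leaving only 2.
Block 2, plot 7: block 2 has {5, 7} and plot 7 has {2, 3, 4, 5, 6, 7}, leaving only 1.
Block 2, plot 5: block 2 has {1, 5, 7} and plot 5 has {2, 4, 6}, leaving only 3.
Block 6, plot 3: block 6 has {4, 5} and plot 3 has {1, 2, 3, 7}, leaving only 6.
Block 2 already has {1, 3, 5, 7} and plot 3 already has {1, 2, 3, 6, 7}, so block 2, plot 3 must be 4.

4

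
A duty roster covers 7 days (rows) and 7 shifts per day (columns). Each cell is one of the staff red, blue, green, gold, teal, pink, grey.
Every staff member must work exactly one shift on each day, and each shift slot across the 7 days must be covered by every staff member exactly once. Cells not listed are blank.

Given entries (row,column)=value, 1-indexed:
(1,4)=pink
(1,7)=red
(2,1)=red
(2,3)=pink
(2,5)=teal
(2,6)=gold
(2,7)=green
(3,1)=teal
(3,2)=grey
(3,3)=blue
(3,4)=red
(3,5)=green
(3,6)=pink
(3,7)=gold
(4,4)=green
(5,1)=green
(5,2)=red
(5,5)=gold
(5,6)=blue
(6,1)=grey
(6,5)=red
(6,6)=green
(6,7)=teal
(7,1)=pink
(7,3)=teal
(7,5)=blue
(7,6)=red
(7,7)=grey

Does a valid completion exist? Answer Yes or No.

No day or shift among the givens repeats a symbol, and propagating forced cells runs into no contradiction.
One valid completion exists (for instance, blue gold green pink grey teal red / red blue pink grey teal gold green / teal grey blue red green pink gold / gold teal red green pink grey blue / green red grey teal gold blue pink / grey pink gold blue red green teal / pink green teal gold blue red grey).

Yes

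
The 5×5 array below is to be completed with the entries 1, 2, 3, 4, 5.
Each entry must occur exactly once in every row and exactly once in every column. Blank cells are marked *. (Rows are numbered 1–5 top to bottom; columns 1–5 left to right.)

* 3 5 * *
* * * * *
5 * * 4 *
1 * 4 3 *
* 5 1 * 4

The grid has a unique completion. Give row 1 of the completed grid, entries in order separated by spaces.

Row 4, column 2: row 4 has {1, 3, 4} and column 2 has {3, 5}, leaving only 2.
Row 3, column 2: row 3 has {4, 5} and column 2 has {2, 3, 5}, leaving only 1.
Row 2, column 2: row 2 has {} and column 2 has {1, 2, 3, 5}, leaving only 4.
Row 4, column 5: row 4 has {1, 2, 3, 4} and column 5 has {4}, leaving only 5.
Row 5, column 4: row 5 has {1, 4, 5} and column 4 has {3, 4}, leaving only 2.
Row 1, column 4: row 1 has {3, 5} and column 4 has {2, 3, 4}, leaving only 1.
Row 1, column 5: row 1 has {1, 3, 5} and column 5 has {4, 5}, leaving only 2.
Row 1, column 1: row 1 has {1, 2, 3, 5} and column 1 has {1, 5}, leaving only 4.
So row 1 reads: 4 3 5 1 2.

4 3 5 1 2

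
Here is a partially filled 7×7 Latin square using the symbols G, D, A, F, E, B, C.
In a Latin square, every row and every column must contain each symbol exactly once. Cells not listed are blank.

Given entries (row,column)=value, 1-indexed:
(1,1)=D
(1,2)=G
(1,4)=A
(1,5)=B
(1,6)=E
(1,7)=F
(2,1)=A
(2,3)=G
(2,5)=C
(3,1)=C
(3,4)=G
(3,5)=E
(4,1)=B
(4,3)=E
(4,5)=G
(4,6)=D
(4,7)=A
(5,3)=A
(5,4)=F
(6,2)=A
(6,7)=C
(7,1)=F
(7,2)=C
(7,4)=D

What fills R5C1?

E

Row 1, column 3: row 1 has {G, D, A, F, E, B} and column 3 has {G, A, E}, leaving only C.
Row 4, column 2: row 4 has {G, D, A, E, B} and column 2 has {G, A, C}, leaving only F.
Row 4, column 4: row 4 has {G, D, A, F, E, B} and column 4 has {G, D, A, F}, leaving only C.
Row 5, column 5: row 5 has {A, F} and column 5 has {G, E, B, C}, leaving only D.
Row 6, column 5: row 6 has {A, C} and column 5 has {G, D, E, B, C}, leaving only F.
Row 7, column 3: row 7 has {D, F, C} and column 3 has {G, A, E, C}, leaving only B.
Row 6, column 3: row 6 has {A, F, C} and column 3 has {G, A, E, B, C}, leaving only D.
Row 3, column 3: row 3 has {G, E, C} and column 3 has {G, D, A, E, B, C}, leaving only F.
Row 7, column 5: row 7 has {D, F, B, C} and column 5 has {G, D, F, E, B, C}, leaving only A.
Row 7, column 6: row 7 has {D, A, F, B, C} and column 6 has {D, E}, leaving only G.
Row 6, column 6: row 6 has {D, A, F, C} and column 6 has {G, D, E}, leaving only B.
Row 2, column 6: row 2 has {G, A, C} and column 6 has {G, D, E, B}, leaving only F.
Row 3, column 6: row 3 has {G, F, E, C} and column 6 has {G, D, F, E, B}, leaving only A.
Row 5, column 6: row 5 has {D, A, F} and column 6 has {G, D, A, F, E, B}, leaving only C.
Row 6, column 4: row 6 has {D, A, F, B, C} and column 4 has {G, D, A, F, C}, leaving only E.
Row 2, column 4: row 2 has {G, A, F, C} and column 4 has {G, D, A, F, E, C}, leaving only B.
Row 6, column 1: row 6 has {D, A, F, E, B, C} and column 1 has {D, A, F, B, C}, leaving only G.
Row 5 already has {D, A, F, C} and column 1 already has {G, D, A, F, B, C}, so row 5, column 1 must be E.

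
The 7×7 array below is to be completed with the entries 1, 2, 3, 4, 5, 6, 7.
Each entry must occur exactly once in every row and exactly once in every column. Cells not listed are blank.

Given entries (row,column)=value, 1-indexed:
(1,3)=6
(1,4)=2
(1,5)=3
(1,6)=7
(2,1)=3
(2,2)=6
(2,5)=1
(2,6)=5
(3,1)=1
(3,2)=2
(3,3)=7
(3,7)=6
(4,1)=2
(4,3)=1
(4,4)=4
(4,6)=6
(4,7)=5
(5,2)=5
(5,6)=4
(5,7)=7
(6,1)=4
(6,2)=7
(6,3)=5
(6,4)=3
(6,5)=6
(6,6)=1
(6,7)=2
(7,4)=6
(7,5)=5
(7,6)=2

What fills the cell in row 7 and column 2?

1

Row 1, column 1: row 1 has {2, 3, 6, 7} and column 1 has {1, 2, 3, 4}, leaving only 5.
Row 2, column 4: row 2 has {1, 3, 5, 6} and column 4 has {2, 3, 4, 6}, leaving only 7.
Row 2, column 7: row 2 has {1, 3, 5, 6, 7} and column 7 has {2, 5, 6, 7}, leaving only 4.
Row 1, column 7: row 1 has {2, 3, 5, 6, 7} and column 7 has {2, 4, 5, 6, 7}, leaving only 1.
Row 1, column 2: row 1 has {1, 2, 3, 5, 6, 7} and column 2 has {2, 5, 6, 7}, leaving only 4.
Row 2, column 3: row 2 has {1, 3, 4, 5, 6, 7} and column 3 has {1, 5, 6, 7}, leaving only 2.
Row 3, column 4: row 3 has {1, 2, 6, 7} and column 4 has {2, 3, 4, 6, 7}, leaving only 5.
Row 3, column 5: row 3 has {1, 2, 5, 6, 7} and column 5 has {1, 3, 5, 6}, leaving only 4.
Row 3, column 6: row 3 has {1, 2, 4, 5, 6, 7} and column 6 has {1, 2, 4, 5, 6, 7}, leaving only 3.
Row 4, column 2: row 4 has {1, 2, 4, 5, 6} and column 2 has {2, 4, 5, 6, 7}, leaving only 3.
Row 7 already has {2, 5, 6} and column 2 already has {2, 3, 4, 5, 6, 7}, so row 7, column 2 must be 1.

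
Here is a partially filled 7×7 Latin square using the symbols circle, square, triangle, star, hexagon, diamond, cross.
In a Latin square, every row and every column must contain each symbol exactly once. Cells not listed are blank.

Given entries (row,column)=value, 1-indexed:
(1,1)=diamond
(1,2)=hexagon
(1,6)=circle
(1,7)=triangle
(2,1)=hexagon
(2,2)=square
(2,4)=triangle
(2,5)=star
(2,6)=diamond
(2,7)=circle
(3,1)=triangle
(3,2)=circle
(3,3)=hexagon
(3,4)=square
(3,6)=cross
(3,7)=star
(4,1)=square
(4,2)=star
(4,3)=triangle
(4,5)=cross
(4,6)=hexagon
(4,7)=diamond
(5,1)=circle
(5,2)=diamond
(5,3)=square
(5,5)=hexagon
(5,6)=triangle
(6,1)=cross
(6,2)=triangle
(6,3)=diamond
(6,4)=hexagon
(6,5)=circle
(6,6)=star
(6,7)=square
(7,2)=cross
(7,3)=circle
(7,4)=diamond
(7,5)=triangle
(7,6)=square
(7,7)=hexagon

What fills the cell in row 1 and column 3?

Row 1, column 5: row 1 has {circle, triangle, hexagon, diamond} and column 5 has {circle, triangle, star, hexagon, cross}, leaving only square.
Row 2, column 3: row 2 has {circle, square, triangle, star, hexagon, diamond} and column 3 has {circle, square, triangle, hexagon, diamond}, leaving only cross.
Row 1 already has {circle, square, triangle, hexagon, diamond} and column 3 already has {circle, square, triangle, hexagon, diamond, cross}, so row 1, column 3 must be star.

star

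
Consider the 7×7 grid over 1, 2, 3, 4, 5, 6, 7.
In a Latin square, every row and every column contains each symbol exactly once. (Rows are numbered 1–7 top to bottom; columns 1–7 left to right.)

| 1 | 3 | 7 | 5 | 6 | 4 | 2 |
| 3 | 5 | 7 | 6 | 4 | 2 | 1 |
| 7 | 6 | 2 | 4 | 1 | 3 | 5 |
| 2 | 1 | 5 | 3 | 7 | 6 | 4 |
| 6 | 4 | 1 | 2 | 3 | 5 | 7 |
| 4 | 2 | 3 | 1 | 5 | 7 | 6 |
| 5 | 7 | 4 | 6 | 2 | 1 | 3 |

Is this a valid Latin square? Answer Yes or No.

Every row is a permutation, but column 3 contains 7 twice (at rows 1 and 2).

No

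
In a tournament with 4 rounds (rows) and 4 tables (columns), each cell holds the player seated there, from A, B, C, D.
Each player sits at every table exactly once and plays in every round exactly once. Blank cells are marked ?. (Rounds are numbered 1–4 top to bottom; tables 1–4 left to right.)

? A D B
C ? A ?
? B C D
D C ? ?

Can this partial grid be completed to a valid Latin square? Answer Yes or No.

Round 1, table 1: round 1 together with table 1 already contain {A, B, C, D} — every symbol — so nothing can go there. The grid has no valid completion.

No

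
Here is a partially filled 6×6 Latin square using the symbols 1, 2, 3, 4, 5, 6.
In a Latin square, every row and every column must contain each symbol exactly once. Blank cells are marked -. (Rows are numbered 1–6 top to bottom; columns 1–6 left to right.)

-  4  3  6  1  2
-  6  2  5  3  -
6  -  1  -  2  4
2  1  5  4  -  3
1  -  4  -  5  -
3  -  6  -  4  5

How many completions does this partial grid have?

1

Row 1, column 1: eliminating its row and column leaves {5}.
Row 2, column 1: eliminating its row and column leaves {4}.
Row 2, column 6: eliminating its row and column leaves {1}.
Row 3, column 2: eliminating its row and column leaves {3, 5}.
Row 3, column 4: eliminating its row and column leaves {3}.
Row 4, column 5: eliminating its row and column leaves {6}.
Row 5, column 2: eliminating its row and column leaves {2, 3}.
Row 5, column 4: eliminating its row and column leaves {2, 3}.
Row 5, column 6: eliminating its row and column leaves {6}.
Row 6, column 2: eliminating its row and column leaves {2}.
Row 6, column 4: eliminating its row and column leaves {1, 2}.
Only one assignment across all blanks avoids any row or column repeat, giving 1 completion.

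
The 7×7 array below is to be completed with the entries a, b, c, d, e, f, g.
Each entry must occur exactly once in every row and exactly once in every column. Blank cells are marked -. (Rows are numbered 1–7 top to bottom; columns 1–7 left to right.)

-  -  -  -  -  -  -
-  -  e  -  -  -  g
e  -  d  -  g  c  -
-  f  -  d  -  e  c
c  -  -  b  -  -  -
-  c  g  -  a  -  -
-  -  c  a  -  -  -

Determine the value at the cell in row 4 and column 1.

Row 3, column 4: row 3 has {c, d, e, g} and column 4 has {a, b, d}, leaving only f.
Row 2, column 4: row 2 has {e, g} and column 4 has {a, b, d, f}, leaving only c.
Row 4, column 5: row 4 has {c, d, e, f} and column 5 has {a, g}, leaving only b.
Row 4, column 3: row 4 has {b, c, d, e, f} and column 3 has {c, d, e, g}, leaving only a.
Row 4 already has {a, b, c, d, e, f} and column 1 already has {c, e}, so row 4, column 1 must be g.

g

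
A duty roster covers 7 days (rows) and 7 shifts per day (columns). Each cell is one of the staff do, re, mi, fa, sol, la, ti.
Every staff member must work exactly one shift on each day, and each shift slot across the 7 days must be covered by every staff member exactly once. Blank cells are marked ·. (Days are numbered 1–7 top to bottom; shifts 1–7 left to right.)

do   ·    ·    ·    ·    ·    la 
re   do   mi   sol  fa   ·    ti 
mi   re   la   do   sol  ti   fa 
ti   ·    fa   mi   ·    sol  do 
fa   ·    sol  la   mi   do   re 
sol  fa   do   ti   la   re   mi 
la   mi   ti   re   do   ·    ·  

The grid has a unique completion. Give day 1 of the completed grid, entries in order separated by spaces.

do sol re fa ti mi la

Day 1, shift 3: day 1 has {do, la} and shift 3 has {do, mi, fa, sol, la, ti}, leaving only re.
Day 1, shift 4: day 1 has {do, re, la} and shift 4 has {do, re, mi, sol, la, ti}, leaving only fa.
Day 1, shift 5: day 1 has {do, re, fa, la} and shift 5 has {do, mi, fa, sol, la}, leaving only ti.
Day 1, shift 2: day 1 has {do, re, fa, la, ti} and shift 2 has {do, re, mi, fa}, leaving only sol.
Day 1, shift 6: day 1 has {do, re, fa, sol, la, ti} and shift 6 has {do, re, sol, ti}, leaving only mi.
So day 1 reads: do sol re fa ti mi la.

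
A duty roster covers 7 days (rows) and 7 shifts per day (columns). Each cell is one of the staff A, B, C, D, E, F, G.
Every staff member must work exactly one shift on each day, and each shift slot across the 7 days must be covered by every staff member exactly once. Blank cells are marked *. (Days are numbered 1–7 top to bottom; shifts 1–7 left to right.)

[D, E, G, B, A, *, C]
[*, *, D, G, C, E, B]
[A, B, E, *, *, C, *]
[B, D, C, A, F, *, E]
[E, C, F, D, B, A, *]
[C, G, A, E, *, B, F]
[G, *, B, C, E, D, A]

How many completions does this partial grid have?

Day 1, shift 6: eliminating its day and shift leaves {F}.
Day 2, shift 1: eliminating its day and shift leaves {F}.
Day 2, shift 2: eliminating its day and shift leaves {A, F}.
Day 3, shift 4: eliminating its day and shift leaves {F}.
Day 3, shift 5: eliminating its day and shift leaves {D, G}.
Day 3, shift 7: eliminating its day and shift leaves {D, G}.
Day 4, shift 6: eliminating its day and shift leaves {G}.
Day 5, shift 7: eliminating its day and shift leaves {G}.
Day 6, shift 5: eliminating its day and shift leaves {D}.
Day 7, shift 2: eliminating its day and shift leaves {F}.
Only one assignment across all blanks avoids any day or shift repeat, giving 1 completion.

1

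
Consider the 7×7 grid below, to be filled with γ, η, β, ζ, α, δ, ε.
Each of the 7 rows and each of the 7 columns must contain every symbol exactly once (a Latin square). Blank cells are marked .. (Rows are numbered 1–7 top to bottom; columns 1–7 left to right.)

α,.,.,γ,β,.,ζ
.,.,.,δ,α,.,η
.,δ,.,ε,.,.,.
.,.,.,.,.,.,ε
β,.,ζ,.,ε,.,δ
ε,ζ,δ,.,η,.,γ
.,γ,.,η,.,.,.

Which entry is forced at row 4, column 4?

Row 5, column 4: row 5 has {β, ζ, δ, ε} and column 4 has {γ, η, δ, ε}, leaving only α.
Row 5, column 2: row 5 has {β, ζ, α, δ, ε} and column 2 has {γ, ζ, δ}, leaving only η.
Row 1, column 2: row 1 has {γ, β, ζ, α} and column 2 has {γ, η, ζ, δ}, leaving only ε.
Row 1, column 3: row 1 has {γ, β, ζ, α, ε} and column 3 has {ζ, δ}, leaving only η.
Row 1, column 6: row 1 has {γ, η, β, ζ, α, ε} and column 6 has {}, leaving only δ.
Row 2, column 2: row 2 has {η, α, δ} and column 2 has {γ, η, ζ, δ, ε}, leaving only β.
Row 4, column 2: row 4 has {ε} and column 2 has {γ, η, β, ζ, δ, ε}, leaving only α.
Row 5, column 6: row 5 has {η, β, ζ, α, δ, ε} and column 6 has {δ}, leaving only γ.
Row 6, column 4: row 6 has {γ, η, ζ, δ, ε} and column 4 has {γ, η, α, δ, ε}, leaving only β.
Row 4 already has {α, ε} and column 4 already has {γ, η, β, α, δ, ε}, so row 4, column 4 must be ζ.

ζ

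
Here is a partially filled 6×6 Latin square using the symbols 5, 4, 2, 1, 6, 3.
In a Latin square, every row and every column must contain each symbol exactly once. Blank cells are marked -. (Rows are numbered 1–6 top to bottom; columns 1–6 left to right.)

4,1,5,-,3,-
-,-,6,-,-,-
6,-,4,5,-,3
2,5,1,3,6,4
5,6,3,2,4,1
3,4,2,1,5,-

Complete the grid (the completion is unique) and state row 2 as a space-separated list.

1 3 6 4 2 5

Row 2, column 1: row 2 has {6} and column 1 has {5, 4, 2, 6, 3}, leaving only 1.
Row 2, column 4: row 2 has {1, 6} and column 4 has {5, 2, 1, 3}, leaving only 4.
Row 2, column 5: row 2 has {4, 1, 6} and column 5 has {5, 4, 6, 3}, leaving only 2.
Row 2, column 2: row 2 has {4, 2, 1, 6} and column 2 has {5, 4, 1, 6}, leaving only 3.
Row 2, column 6: row 2 has {4, 2, 1, 6, 3} and column 6 has {4, 1, 3}, leaving only 5.
So row 2 reads: 1 3 6 4 2 5.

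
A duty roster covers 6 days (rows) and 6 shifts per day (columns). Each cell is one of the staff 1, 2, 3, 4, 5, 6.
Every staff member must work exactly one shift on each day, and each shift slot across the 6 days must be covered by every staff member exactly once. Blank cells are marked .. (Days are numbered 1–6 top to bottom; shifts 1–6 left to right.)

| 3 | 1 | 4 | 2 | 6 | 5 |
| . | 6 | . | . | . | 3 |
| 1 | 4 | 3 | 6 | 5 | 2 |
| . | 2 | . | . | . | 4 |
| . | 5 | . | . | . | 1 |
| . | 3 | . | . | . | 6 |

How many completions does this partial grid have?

Day 2, shift 1: eliminating its day and shift leaves {2, 4, 5}.
Day 2, shift 3: eliminating its day and shift leaves {1, 2, 5}.
Day 2, shift 4: eliminating its day and shift leaves {1, 4, 5}.
Day 2, shift 5: eliminating its day and shift leaves {1, 2, 4}.
Day 4, shift 1: eliminating its day and shift leaves {5, 6}.
Day 4, shift 3: eliminating its day and shift leaves {1, 5, 6}.
Day 4, shift 4: eliminating its day and shift leaves {1, 3, 5}.
Day 4, shift 5: eliminating its day and shift leaves {1, 3}.
Day 5, shift 1: eliminating its day and shift leaves {2, 4, 6}.
Day 5, shift 3: eliminating its day and shift leaves {2, 6}.
Day 5, shift 4: eliminating its day and shift leaves {3, 4}.
Day 5, shift 5: eliminating its day and shift leaves {2, 3, 4}.
Day 6, shift 1: eliminating its day and shift leaves {2, 4, 5}.
Day 6, shift 3: eliminating its day and shift leaves {1, 2, 5}.
Day 6, shift 4: eliminating its day and shift leaves {1, 4, 5}.
Day 6, shift 5: eliminating its day and shift leaves {1, 2, 4}.
Enumerating the assignments across these blanks that avoid any day or shift repeat gives 20 completions.

20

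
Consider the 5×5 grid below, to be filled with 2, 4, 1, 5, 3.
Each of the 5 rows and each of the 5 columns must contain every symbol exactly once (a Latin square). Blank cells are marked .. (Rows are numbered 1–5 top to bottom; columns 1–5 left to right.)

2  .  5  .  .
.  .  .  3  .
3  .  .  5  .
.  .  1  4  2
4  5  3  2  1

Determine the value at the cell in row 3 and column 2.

Row 1, column 4: row 1 has {2, 5} and column 4 has {2, 4, 5, 3}, leaving only 1.
Row 3, column 5: row 3 has {5, 3} and column 5 has {2, 1}, leaving only 4.
Row 1, column 5: row 1 has {2, 1, 5} and column 5 has {2, 4, 1}, leaving only 3.
Row 1, column 2: row 1 has {2, 1, 5, 3} and column 2 has {5}, leaving only 4.
Row 2, column 5: row 2 has {3} and column 5 has {2, 4, 1, 3}, leaving only 5.
Row 2, column 1: row 2 has {5, 3} and column 1 has {2, 4, 3}, leaving only 1.
Row 2, column 2: row 2 has {1, 5, 3} and column 2 has {4, 5}, leaving only 2.
Row 3 already has {4, 5, 3} and column 2 already has {2, 4, 5}, so row 3, column 2 must be 1.

1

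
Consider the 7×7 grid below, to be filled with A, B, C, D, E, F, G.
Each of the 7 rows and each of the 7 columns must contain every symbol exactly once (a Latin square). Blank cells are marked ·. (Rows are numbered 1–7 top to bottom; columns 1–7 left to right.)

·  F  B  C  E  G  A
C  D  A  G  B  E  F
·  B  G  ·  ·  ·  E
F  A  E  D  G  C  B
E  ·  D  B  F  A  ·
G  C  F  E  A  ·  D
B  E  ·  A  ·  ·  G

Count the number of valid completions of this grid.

1

Row 1, column 1: eliminating its row and column leaves {D}.
Row 3, column 1: eliminating its row and column leaves {A, D}.
Row 3, column 4: eliminating its row and column leaves {F}.
Row 3, column 5: eliminating its row and column leaves {C, D}.
Row 3, column 6: eliminating its row and column leaves {D, F}.
Row 5, column 2: eliminating its row and column leaves {G}.
Row 5, column 7: eliminating its row and column leaves {C}.
Row 6, column 6: eliminating its row and column leaves {B}.
Row 7, column 3: eliminating its row and column leaves {C}.
Row 7, column 5: eliminating its row and column leaves {C, D}.
Row 7, column 6: eliminating its row and column leaves {D, F}.
Only one assignment across all blanks avoids any row or column repeat, giving 1 completion.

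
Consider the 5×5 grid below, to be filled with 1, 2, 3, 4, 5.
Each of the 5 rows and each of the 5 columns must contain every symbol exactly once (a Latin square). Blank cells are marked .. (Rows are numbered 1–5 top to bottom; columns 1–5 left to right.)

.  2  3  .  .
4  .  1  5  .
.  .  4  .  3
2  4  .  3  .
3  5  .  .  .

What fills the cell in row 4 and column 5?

Row 2, column 2: row 2 has {1, 4, 5} and column 2 has {2, 4, 5}, leaving only 3.
Row 2, column 5: row 2 has {1, 3, 4, 5} and column 5 has {3}, leaving only 2.
Row 3, column 2: row 3 has {3, 4} and column 2 has {2, 3, 4, 5}, leaving only 1.
Row 3, column 1: row 3 has {1, 3, 4} and column 1 has {2, 3, 4}, leaving only 5.
Row 1, column 1: row 1 has {2, 3} and column 1 has {2, 3, 4, 5}, leaving only 1.
Row 1, column 4: row 1 has {1, 2, 3} and column 4 has {3, 5}, leaving only 4.
Row 1, column 5: row 1 has {1, 2, 3, 4} and column 5 has {2, 3}, leaving only 5.
Row 4 already has {2, 3, 4} and column 5 already has {2, 3, 5}, so row 4, column 5 must be 1.

1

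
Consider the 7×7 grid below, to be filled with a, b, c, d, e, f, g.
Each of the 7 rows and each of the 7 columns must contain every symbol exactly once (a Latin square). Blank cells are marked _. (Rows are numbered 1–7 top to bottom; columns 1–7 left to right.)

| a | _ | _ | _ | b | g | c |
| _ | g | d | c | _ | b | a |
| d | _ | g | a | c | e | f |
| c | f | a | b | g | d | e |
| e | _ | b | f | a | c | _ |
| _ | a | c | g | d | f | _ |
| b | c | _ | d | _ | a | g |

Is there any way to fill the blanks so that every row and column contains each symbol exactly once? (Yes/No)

Row 6, column 1: row 6 together with column 1 already contain {a, b, c, d, e, f, g} — every symbol — so nothing can go there. The grid has no valid completion.

No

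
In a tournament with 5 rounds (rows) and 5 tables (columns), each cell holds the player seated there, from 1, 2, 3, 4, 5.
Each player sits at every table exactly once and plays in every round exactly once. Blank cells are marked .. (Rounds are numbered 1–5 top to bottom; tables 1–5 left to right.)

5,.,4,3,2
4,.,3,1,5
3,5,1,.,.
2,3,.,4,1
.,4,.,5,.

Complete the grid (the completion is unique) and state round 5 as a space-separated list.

1 4 2 5 3

Round 5, table 1: round 5 has {4, 5} and table 1 has {2, 3, 4, 5}, leaving only 1.
Round 5, table 3: round 5 has {1, 4, 5} and table 3 has {1, 3, 4}, leaving only 2.
Round 5, table 5: round 5 has {1, 2, 4, 5} and table 5 has {1, 2, 5}, leaving only 3.
So round 5 reads: 1 4 2 5 3.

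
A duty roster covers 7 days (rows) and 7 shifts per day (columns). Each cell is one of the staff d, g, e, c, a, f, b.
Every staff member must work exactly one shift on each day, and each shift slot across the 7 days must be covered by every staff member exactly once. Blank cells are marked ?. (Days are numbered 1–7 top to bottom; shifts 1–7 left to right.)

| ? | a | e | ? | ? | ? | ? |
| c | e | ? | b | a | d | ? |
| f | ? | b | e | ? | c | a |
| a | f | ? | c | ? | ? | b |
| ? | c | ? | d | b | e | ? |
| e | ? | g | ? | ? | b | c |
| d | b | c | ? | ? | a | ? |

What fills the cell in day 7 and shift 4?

f

Day 2, shift 3: day 2 has {d, e, c, a, b} and shift 3 has {g, e, c, b}, leaving only f.
Day 2, shift 7: day 2 has {d, e, c, a, f, b} and shift 7 has {c, a, b}, leaving only g.
Day 4, shift 3: day 4 has {c, a, f, b} and shift 3 has {g, e, c, f, b}, leaving only d.
Day 4, shift 6: day 4 has {d, c, a, f, b} and shift 6 has {d, e, c, a, b}, leaving only g.
Day 1, shift 6: day 1 has {e, a} and shift 6 has {d, g, e, c, a, b}, leaving only f.
Day 1, shift 4: day 1 has {e, a, f} and shift 4 has {d, e, c, b}, leaving only g.
Day 7 already has {d, c, a, b} and shift 4 already has {d, g, e, c, b}, so day 7, shift 4 must be f.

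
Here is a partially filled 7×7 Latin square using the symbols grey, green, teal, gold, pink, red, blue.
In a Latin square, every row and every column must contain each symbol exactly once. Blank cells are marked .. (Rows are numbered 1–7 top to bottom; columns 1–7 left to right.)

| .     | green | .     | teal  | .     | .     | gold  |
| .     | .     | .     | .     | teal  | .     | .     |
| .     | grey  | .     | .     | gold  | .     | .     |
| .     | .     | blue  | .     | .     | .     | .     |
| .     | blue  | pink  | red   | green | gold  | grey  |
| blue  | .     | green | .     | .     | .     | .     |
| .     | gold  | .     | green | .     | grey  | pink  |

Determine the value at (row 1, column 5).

Row 5, column 1: row 5 has {grey, green, gold, pink, red, blue} and column 1 has {blue}, leaving only teal.
Row 7, column 1: row 7 has {grey, green, gold, pink} and column 1 has {teal, blue}, leaving only red.
Row 7, column 3: row 7 has {grey, green, gold, pink, red} and column 3 has {green, pink, blue}, leaving only teal.
Row 3, column 3: row 3 has {grey, gold} and column 3 has {green, teal, pink, blue}, leaving only red.
Row 1, column 3: row 1 has {green, teal, gold} and column 3 has {green, teal, pink, red, blue}, leaving only grey.
Row 1, column 1: row 1 has {grey, green, teal, gold} and column 1 has {teal, red, blue}, leaving only pink.
Row 2, column 3: row 2 has {teal} and column 3 has {grey, green, teal, pink, red, blue}, leaving only gold.
Row 3, column 1: row 3 has {grey, gold, red} and column 1 has {teal, pink, red, blue}, leaving only green.
Row 2, column 1: row 2 has {teal, gold} and column 1 has {green, teal, pink, red, blue}, leaving only grey.
Row 4, column 1: row 4 has {blue} and column 1 has {grey, green, teal, pink, red, blue}, leaving only gold.
Row 7, column 5: row 7 has {grey, green, teal, gold, pink, red} and column 5 has {green, teal, gold}, leaving only blue.
Row 1 already has {grey, green, teal, gold, pink} and column 5 already has {green, teal, gold, blue}, so row 1, column 5 must be red.

red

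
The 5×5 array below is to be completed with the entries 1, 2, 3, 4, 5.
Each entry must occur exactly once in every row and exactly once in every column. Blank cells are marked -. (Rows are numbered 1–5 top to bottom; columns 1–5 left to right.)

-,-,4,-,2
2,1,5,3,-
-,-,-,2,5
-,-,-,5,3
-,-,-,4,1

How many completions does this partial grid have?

3

Row 1, column 1: eliminating its row and column leaves {1, 3, 5}.
Row 1, column 2: eliminating its row and column leaves {3, 5}.
Row 1, column 4: eliminating its row and column leaves {1}.
Row 2, column 5: eliminating its row and column leaves {4}.
Row 3, column 1: eliminating its row and column leaves {1, 3, 4}.
Row 3, column 2: eliminating its row and column leaves {3, 4}.
Row 3, column 3: eliminating its row and column leaves {1, 3}.
Row 4, column 1: eliminating its row and column leaves {1, 4}.
Row 4, column 2: eliminating its row and column leaves {2, 4}.
Row 4, column 3: eliminating its row and column leaves {1, 2}.
Row 5, column 1: eliminating its row and column leaves {3, 5}.
Row 5, column 2: eliminating its row and column leaves {2, 3, 5}.
Row 5, column 3: eliminating its row and column leaves {2, 3}.
Enumerating the assignments across these blanks that avoid any row or column repeat gives 3 completions.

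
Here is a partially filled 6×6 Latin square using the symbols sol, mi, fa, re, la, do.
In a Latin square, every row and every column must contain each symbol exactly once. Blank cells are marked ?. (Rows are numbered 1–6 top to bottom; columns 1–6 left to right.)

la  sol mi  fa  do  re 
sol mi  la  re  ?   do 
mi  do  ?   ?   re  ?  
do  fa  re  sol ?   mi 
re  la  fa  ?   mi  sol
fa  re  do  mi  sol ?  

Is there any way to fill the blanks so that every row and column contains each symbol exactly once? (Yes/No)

Yes

No row or column among the givens repeats a symbol, and propagating forced cells runs into no contradiction.
One valid completion exists (for instance, la sol mi fa do re / sol mi la re fa do / mi do sol la re fa / do fa re sol la mi / re la fa do mi sol / fa re do mi sol la).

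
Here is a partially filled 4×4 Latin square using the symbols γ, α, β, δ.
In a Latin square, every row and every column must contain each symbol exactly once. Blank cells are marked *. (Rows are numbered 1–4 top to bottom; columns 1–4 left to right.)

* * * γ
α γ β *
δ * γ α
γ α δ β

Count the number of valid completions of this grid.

1

Row 1, column 1: eliminating its row and column leaves {β}.
Row 1, column 2: eliminating its row and column leaves {β, δ}.
Row 1, column 3: eliminating its row and column leaves {α}.
Row 2, column 4: eliminating its row and column leaves {δ}.
Row 3, column 2: eliminating its row and column leaves {β}.
Only one assignment across all blanks avoids any row or column repeat, giving 1 completion.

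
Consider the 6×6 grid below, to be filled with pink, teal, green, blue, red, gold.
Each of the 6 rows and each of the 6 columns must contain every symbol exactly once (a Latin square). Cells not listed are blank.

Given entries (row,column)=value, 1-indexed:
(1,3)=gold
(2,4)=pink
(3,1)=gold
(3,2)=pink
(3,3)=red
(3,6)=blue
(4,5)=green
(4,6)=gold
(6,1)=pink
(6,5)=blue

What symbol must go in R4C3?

Row 3, column 5: row 3 has {pink, blue, red, gold} and column 5 has {green, blue}, leaving only teal.
Row 3, column 4: row 3 has {pink, teal, blue, red, gold} and column 4 has {pink}, leaving only green.
Row 4, column 3 is narrowed to {pink, teal, blue}.
If it were teal, propagating the remaining blanks reaches a contradiction.
If it were blue, propagating the remaining blanks reaches a contradiction.
So row 4, column 3 must be pink.

pink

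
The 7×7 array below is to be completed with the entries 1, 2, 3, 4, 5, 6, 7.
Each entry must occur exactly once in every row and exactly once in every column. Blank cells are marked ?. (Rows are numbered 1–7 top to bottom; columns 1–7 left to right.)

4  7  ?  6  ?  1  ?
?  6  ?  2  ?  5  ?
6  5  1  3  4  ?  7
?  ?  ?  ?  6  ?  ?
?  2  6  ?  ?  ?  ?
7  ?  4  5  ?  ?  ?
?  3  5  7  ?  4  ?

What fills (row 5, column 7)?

1

Row 3, column 6: row 3 has {1, 3, 4, 5, 6, 7} and column 6 has {1, 4, 5}, leaving only 2.
Row 6, column 2: row 6 has {4, 5, 7} and column 2 has {2, 3, 5, 6, 7}, leaving only 1.
Row 4, column 2: row 4 has {6} and column 2 has {1, 2, 3, 5, 6, 7}, leaving only 4.
Row 4, column 4: row 4 has {4, 6} and column 4 has {2, 3, 5, 6, 7}, leaving only 1.
Row 5, column 4: row 5 has {2, 6} and column 4 has {1, 2, 3, 5, 6, 7}, leaving only 4.
Row 5, column 7 is narrowed to {1, 3, 5}.
If it were 3, then row 4, column 7 would be left with no valid symbol.
If it were 5, propagating the remaining blanks reaches a contradiction.
So row 5, column 7 must be 1.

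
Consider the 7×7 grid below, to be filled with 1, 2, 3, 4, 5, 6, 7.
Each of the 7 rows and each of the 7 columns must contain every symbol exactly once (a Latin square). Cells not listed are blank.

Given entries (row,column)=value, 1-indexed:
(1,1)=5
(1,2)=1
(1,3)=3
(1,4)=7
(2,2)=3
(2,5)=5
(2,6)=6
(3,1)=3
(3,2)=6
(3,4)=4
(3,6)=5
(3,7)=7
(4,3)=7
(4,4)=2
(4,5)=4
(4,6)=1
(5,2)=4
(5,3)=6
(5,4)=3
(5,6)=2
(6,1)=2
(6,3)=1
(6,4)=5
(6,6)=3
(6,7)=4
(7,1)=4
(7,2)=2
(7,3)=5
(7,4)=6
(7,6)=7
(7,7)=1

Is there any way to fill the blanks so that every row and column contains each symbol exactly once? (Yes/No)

No row or column among the givens repeats a symbol, and propagating forced cells runs into no contradiction.
One valid completion exists (for instance, 5 1 3 7 2 4 6 / 7 3 4 1 5 6 2 / 3 6 2 4 1 5 7 / 6 5 7 2 4 1 3 / 1 4 6 3 7 2 5 / 2 7 1 5 6 3 4 / 4 2 5 6 3 7 1).

Yes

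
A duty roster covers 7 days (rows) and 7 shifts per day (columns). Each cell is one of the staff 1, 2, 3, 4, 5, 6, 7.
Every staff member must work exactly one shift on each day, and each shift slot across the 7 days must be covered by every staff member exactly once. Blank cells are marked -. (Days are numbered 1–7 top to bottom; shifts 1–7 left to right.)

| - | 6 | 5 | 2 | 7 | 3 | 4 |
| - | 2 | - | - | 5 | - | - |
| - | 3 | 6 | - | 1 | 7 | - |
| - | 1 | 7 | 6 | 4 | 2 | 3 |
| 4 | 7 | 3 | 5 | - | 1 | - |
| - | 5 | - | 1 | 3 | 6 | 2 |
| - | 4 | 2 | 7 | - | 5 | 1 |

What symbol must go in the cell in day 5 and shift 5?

Day 1, shift 1: day 1 has {2, 3, 4, 5, 6, 7} and shift 1 has {4}, leaving only 1.
Day 2, shift 6: day 2 has {2, 5} and shift 6 has {1, 2, 3, 5, 6, 7}, leaving only 4.
Day 2, shift 3: day 2 has {2, 4, 5} and shift 3 has {2, 3, 5, 6, 7}, leaving only 1.
Day 2, shift 4: day 2 has {1, 2, 4, 5} and shift 4 has {1, 2, 5, 6, 7}, leaving only 3.
Day 3, shift 4: day 3 has {1, 3, 6, 7} and shift 4 has {1, 2, 3, 5, 6, 7}, leaving only 4.
Day 3, shift 7: day 3 has {1, 3, 4, 6, 7} and shift 7 has {1, 2, 3, 4}, leaving only 5.
Day 3, shift 1: day 3 has {1, 3, 4, 5, 6, 7} and shift 1 has {1, 4}, leaving only 2.
Day 4, shift 1: day 4 has {1, 2, 3, 4, 6, 7} and shift 1 has {1, 2, 4}, leaving only 5.
Day 5, shift 7: day 5 has {1, 3, 4, 5, 7} and shift 7 has {1, 2, 3, 4, 5}, leaving only 6.
Day 5 already has {1, 3, 4, 5, 6, 7} and shift 5 already has {1, 3, 4, 5, 7}, so day 5, shift 5 must be 2.

2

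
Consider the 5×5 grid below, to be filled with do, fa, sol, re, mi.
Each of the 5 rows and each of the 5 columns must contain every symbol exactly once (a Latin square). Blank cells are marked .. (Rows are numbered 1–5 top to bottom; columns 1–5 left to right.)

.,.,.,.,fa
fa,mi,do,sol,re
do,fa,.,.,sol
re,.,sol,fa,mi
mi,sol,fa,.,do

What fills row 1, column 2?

re

Row 1, column 1: row 1 has {fa} and column 1 has {do, fa, re, mi}, leaving only sol.
Row 4, column 2: row 4 has {fa, sol, re, mi} and column 2 has {fa, sol, mi}, leaving only do.
Row 1 already has {fa, sol} and column 2 already has {do, fa, sol, mi}, so row 1, column 2 must be re.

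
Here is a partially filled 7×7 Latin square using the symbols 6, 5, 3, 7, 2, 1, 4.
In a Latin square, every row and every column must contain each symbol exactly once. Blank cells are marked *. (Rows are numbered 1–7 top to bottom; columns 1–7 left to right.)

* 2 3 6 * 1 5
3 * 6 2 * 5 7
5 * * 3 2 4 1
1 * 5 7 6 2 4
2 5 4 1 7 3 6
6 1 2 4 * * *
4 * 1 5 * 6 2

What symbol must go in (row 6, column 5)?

5

Row 1, column 1: row 1 has {6, 5, 3, 2, 1} and column 1 has {6, 5, 3, 2, 1, 4}, leaving only 7.
Row 1, column 5: row 1 has {6, 5, 3, 7, 2, 1} and column 5 has {6, 7, 2}, leaving only 4.
Row 2, column 2: row 2 has {6, 5, 3, 7, 2} and column 2 has {5, 2, 1}, leaving only 4.
Row 2, column 5: row 2 has {6, 5, 3, 7, 2, 4} and column 5 has {6, 7, 2, 4}, leaving only 1.
Row 3, column 3: row 3 has {5, 3, 2, 1, 4} and column 3 has {6, 5, 3, 2, 1, 4}, leaving only 7.
Row 3, column 2: row 3 has {5, 3, 7, 2, 1, 4} and column 2 has {5, 2, 1, 4}, leaving only 6.
Row 4, column 2: row 4 has {6, 5, 7, 2, 1, 4} and column 2 has {6, 5, 2, 1, 4}, leaving only 3.
Row 6, column 6: row 6 has {6, 2, 1, 4} and column 6 has {6, 5, 3, 2, 1, 4}, leaving only 7.
Row 6, column 7: row 6 has {6, 7, 2, 1, 4} and column 7 has {6, 5, 7, 2, 1, 4}, leaving only 3.
Row 6 already has {6, 3, 7, 2, 1, 4} and column 5 already has {6, 7, 2, 1, 4}, so row 6, column 5 must be 5.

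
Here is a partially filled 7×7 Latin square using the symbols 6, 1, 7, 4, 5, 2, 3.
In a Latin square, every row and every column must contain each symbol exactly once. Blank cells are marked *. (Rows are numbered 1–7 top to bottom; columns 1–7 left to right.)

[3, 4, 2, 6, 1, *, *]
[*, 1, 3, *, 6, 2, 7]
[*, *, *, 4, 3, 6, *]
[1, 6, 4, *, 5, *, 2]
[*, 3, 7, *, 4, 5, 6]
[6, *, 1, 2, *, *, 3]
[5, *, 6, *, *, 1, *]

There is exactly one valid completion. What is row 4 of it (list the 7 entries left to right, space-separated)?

1 6 4 7 5 3 2

Row 1, column 6: row 1 has {6, 1, 4, 2, 3} and column 6 has {6, 1, 5, 2}, leaving only 7.
Row 4, column 6: row 4 has {6, 1, 4, 5, 2} and column 6 has {6, 1, 7, 5, 2}, leaving only 3.
Row 4, column 4: row 4 has {6, 1, 4, 5, 2, 3} and column 4 has {6, 4, 2}, leaving only 7.
So row 4 reads: 1 6 4 7 5 3 2.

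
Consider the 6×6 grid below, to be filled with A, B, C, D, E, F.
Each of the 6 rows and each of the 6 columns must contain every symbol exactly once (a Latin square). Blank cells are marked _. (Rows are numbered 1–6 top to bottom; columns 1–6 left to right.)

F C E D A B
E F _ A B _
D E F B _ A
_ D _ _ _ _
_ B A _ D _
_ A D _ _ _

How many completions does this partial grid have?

Row 2, column 3: eliminating its row and column leaves {C}.
Row 2, column 6: eliminating its row and column leaves {C, D}.
Row 3, column 5: eliminating its row and column leaves {C}.
Row 4, column 1: eliminating its row and column leaves {A, B, C}.
Row 4, column 3: eliminating its row and column leaves {B, C}.
Row 4, column 4: eliminating its row and column leaves {C, E, F}.
Row 4, column 5: eliminating its row and column leaves {C, E, F}.
Row 4, column 6: eliminating its row and column leaves {C, E, F}.
Row 5, column 1: eliminating its row and column leaves {C}.
Row 5, column 4: eliminating its row and column leaves {C, E, F}.
Row 5, column 6: eliminating its row and column leaves {C, E, F}.
Row 6, column 1: eliminating its row and column leaves {B, C}.
Row 6, column 4: eliminating its row and column leaves {C, E, F}.
Row 6, column 5: eliminating its row and column leaves {C, E, F}.
Row 6, column 6: eliminating its row and column leaves {C, E, F}.
Enumerating the assignments across these blanks that avoid any row or column repeat gives 4 completions.

4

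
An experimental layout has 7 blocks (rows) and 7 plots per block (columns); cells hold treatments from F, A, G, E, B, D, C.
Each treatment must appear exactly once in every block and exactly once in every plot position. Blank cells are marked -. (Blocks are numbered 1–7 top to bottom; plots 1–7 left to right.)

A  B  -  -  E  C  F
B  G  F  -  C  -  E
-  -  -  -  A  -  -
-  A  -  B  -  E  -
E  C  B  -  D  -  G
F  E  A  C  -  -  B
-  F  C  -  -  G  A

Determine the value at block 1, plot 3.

Block 3, plot 2: block 3 has {A} and plot 2 has {F, A, G, E, B, C}, leaving only D.
Block 3, plot 7: block 3 has {A, D} and plot 7 has {F, A, G, E, B}, leaving only C.
Block 3, plot 1: block 3 has {A, D, C} and plot 1 has {F, A, E, B}, leaving only G.
Block 3, plot 3: block 3 has {A, G, D, C} and plot 3 has {F, A, B, C}, leaving only E.
Block 3, plot 4: block 3 has {A, G, E, D, C} and plot 4 has {B, C}, leaving only F.
Block 3, plot 6: block 3 has {F, A, G, E, D, C} and plot 6 has {G, E, C}, leaving only B.
Block 4, plot 7: block 4 has {A, E, B} and plot 7 has {F, A, G, E, B, C}, leaving only D.
Block 4, plot 1: block 4 has {A, E, B, D} and plot 1 has {F, A, G, E, B}, leaving only C.
Block 4, plot 3: block 4 has {A, E, B, D, C} and plot 3 has {F, A, E, B, C}, leaving only G.
Block 1 already has {F, A, E, B, C} and plot 3 already has {F, A, G, E, B, C}, so block 1, plot 3 must be D.

D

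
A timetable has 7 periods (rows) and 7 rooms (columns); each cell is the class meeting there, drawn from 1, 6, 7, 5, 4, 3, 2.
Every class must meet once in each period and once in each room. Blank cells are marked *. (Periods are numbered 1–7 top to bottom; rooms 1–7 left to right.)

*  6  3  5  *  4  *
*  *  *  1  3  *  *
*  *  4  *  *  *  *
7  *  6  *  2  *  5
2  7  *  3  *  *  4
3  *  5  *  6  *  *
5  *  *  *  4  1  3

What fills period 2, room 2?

5

Period 1, room 1: period 1 has {6, 5, 4, 3} and room 1 has {7, 5, 3, 2}, leaving only 1.
Period 1, room 5: period 1 has {1, 6, 5, 4, 3} and room 5 has {6, 4, 3, 2}, leaving only 7.
Period 1, room 7: period 1 has {1, 6, 7, 5, 4, 3} and room 7 has {5, 4, 3}, leaving only 2.
Period 3, room 1: period 3 has {4} and room 1 has {1, 7, 5, 3, 2}, leaving only 6.
Period 2, room 1: period 2 has {1, 3} and room 1 has {1, 6, 7, 5, 3, 2}, leaving only 4.
Period 4, room 4: period 4 has {6, 7, 5, 2} and room 4 has {1, 5, 3}, leaving only 4.
Period 4, room 6: period 4 has {6, 7, 5, 4, 2} and room 6 has {1, 4}, leaving only 3.
Period 4, room 2: period 4 has {6, 7, 5, 4, 3, 2} and room 2 has {6, 7}, leaving only 1.
Period 5, room 3: period 5 has {7, 4, 3, 2} and room 3 has {6, 5, 4, 3}, leaving only 1.
Period 5, room 5: period 5 has {1, 7, 4, 3, 2} and room 5 has {6, 7, 4, 3, 2}, leaving only 5.
Period 3, room 5: period 3 has {6, 4} and room 5 has {6, 7, 5, 4, 3, 2}, leaving only 1.
Period 3, room 7: period 3 has {1, 6, 4} and room 7 has {5, 4, 3, 2}, leaving only 7.
Period 2, room 7: period 2 has {1, 4, 3} and room 7 has {7, 5, 4, 3, 2}, leaving only 6.
Period 3, room 4: period 3 has {1, 6, 7, 4} and room 4 has {1, 5, 4, 3}, leaving only 2.
Period 3, room 6: period 3 has {1, 6, 7, 4, 2} and room 6 has {1, 4, 3}, leaving only 5.
Period 3, room 2: period 3 has {1, 6, 7, 5, 4, 2} and room 2 has {1, 6, 7}, leaving only 3.
Period 5, room 6: period 5 has {1, 7, 5, 4, 3, 2} and room 6 has {1, 5, 4, 3}, leaving only 6.
Period 6, room 4: period 6 has {6, 5, 3} and room 4 has {1, 5, 4, 3, 2}, leaving only 7.
Period 6, room 6: period 6 has {6, 7, 5, 3} and room 6 has {1, 6, 5, 4, 3}, leaving only 2.
Period 2, room 6: period 2 has {1, 6, 4, 3} and room 6 has {1, 6, 5, 4, 3, 2}, leaving only 7.
Period 2, room 3: period 2 has {1, 6, 7, 4, 3} and room 3 has {1, 6, 5, 4, 3}, leaving only 2.
Period 2 already has {1, 6, 7, 4, 3, 2} and room 2 already has {1, 6, 7, 3}, so period 2, room 2 must be 5.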